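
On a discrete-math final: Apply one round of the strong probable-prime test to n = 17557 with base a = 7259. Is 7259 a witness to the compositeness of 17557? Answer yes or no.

no

n − 1 = 17556 = 2^2 · 4389, so s = 2 and d = 4389.
x_0 = 7259^4389 mod 17557 = 9431.
x_0 is neither 1 nor 17556, so continue squaring.
x_1 = 9431^2 mod 17557 = 17556.
x_1 ≡ −1, so 7259 is not a witness.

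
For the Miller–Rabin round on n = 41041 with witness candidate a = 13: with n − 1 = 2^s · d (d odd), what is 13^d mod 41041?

1924

n − 1 = 41040 = 2^4 · 2565, so s = 4 and d = 2565.
13^2565 mod 41041 = 1924.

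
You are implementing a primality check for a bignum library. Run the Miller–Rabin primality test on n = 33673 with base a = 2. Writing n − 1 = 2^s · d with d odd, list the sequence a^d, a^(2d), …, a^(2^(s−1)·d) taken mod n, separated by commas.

n − 1 = 33672 = 2^3 · 4209, so s = 3 and d = 4209.
x_0 = 2^4209 mod 33673 = 26635.
x_1 = 26635^2 mod 33673 = 461.
x_2 = 461^2 mod 33673 = 10483.

26635, 461, 10483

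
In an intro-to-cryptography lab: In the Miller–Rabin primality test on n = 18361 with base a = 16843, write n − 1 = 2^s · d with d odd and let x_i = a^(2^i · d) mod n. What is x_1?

9759

n − 1 = 18360 = 2^3 · 2295, so s = 3 and d = 2295.
Repeated squaring mod 18361: 16843^1 ≡ 16843, 16843^2 ≡ 9199, 16843^4 ≡ 14113, 16843^8 ≡ 15002, 16843^16 ≡ 9227, 16843^32 ≡ 15933, 16843^64 ≡ 1303, 16843^128 ≡ 8597, 16843^256 ≡ 5384, 16843^512 ≡ 13798, 16843^1024 ≡ 17956, 16843^2048 ≡ 17137.
2295 = 2048 + 128 + 64 + 32 + 16 + 4 + 2 + 1, so 16843^2295 ≡ 17137·8597·1303·15933·9227·14113·9199·16843 ≡ 16969 (mod 18361).
x_0 = 16969.
x_1 = 16969^2 mod 18361 = 9759.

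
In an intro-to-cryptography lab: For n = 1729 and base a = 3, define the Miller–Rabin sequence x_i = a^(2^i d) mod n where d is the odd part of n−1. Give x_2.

1

n − 1 = 1728 = 2^6 · 27, so s = 6 and d = 27.
Repeated squaring mod 1729: 3^1 ≡ 3, 3^2 ≡ 9, 3^4 ≡ 81, 3^8 ≡ 1374, 3^16 ≡ 1537.
27 = 16 + 8 + 2 + 1, so 3^27 ≡ 1537·1374·9·3 ≡ 664 (mod 1729).
x_0 = 664.
x_1 = 664^2 mod 1729 = 1.
x_2 = 1^2 mod 1729 = 1.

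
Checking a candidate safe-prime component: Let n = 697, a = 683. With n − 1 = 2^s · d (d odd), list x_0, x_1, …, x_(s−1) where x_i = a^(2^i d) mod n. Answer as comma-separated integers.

n − 1 = 696 = 2^3 · 87, so s = 3 and d = 87.
x_0 = 683^87 mod 697 = 79.
x_1 = 79^2 mod 697 = 665.
x_2 = 665^2 mod 697 = 327.

79, 665, 327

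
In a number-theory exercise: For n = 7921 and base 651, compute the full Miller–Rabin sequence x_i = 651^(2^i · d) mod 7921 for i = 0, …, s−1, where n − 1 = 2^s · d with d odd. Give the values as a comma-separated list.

1654, 2971, 2847, 2226

n − 1 = 7920 = 2^4 · 495, so s = 4 and d = 495.
x_0 = 651^495 mod 7921 = 1654.
x_1 = 1654^2 mod 7921 = 2971.
x_2 = 2971^2 mod 7921 = 2847.
x_3 = 2847^2 mod 7921 = 2226.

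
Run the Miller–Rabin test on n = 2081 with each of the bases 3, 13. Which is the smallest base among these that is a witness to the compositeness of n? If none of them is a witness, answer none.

n − 1 = 2080 = 2^5 · 65, so s = 5 and d = 65.
Base 3: x_0 = 3^65 mod 2081 = 888. x_0 is neither 1 nor 2080, so continue squaring. x_1 = 888^2 mod 2081 = 1926. x_2 = 1926^2 mod 2081 = 1134. x_3 = 1134^2 mod 2081 = 1979. x_4 = 1979^2 mod 2081 = 2080. x_4 ≡ −1, so 3 is not a witness.
Base 13: x_0 = 13^65 mod 2081 = 966. x_0 is neither 1 nor 2080, so continue squaring. x_1 = 966^2 mod 2081 = 868. x_2 = 868^2 mod 2081 = 102. x_3 = 102^2 mod 2081 = 2080. x_3 ≡ −1, so 13 is not a witness.
No listed base is a witness for 2081.

none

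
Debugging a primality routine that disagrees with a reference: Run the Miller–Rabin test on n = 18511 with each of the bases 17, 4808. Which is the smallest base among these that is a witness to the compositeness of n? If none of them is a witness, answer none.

17

n − 1 = 18510 = 2^1 · 9255, so s = 1 and d = 9255.
Base 17: x_0 = 17^9255 mod 18511 = 13062. x_0 ∉ {1, 18510} and s = 1, so 17 is a Miller–Rabin witness and 18511 is composite.
Base 4808: x_0 = 4808^9255 mod 18511 = 13507. x_0 ∉ {1, 18510} and s = 1, so 4808 is a Miller–Rabin witness and 18511 is composite.
The smallest witness among the given bases is 17.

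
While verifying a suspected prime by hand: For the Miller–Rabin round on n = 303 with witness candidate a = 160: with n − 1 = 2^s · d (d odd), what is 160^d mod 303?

244

n − 1 = 302 = 2^1 · 151, so s = 1 and d = 151.
Repeated squaring mod 303: 160^1 ≡ 160, 160^2 ≡ 148, 160^4 ≡ 88, 160^8 ≡ 169, 160^16 ≡ 79, 160^32 ≡ 181, 160^64 ≡ 37, 160^128 ≡ 157.
151 = 128 + 16 + 4 + 2 + 1, so 160^151 ≡ 157·79·88·148·160 ≡ 244 (mod 303).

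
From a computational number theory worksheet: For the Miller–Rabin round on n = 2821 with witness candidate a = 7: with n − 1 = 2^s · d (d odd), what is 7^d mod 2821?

931

n − 1 = 2820 = 2^2 · 705, so s = 2 and d = 705.
Repeated squaring mod 2821: 7^1 ≡ 7, 7^2 ≡ 49, 7^4 ≡ 2401, 7^8 ≡ 1498, 7^16 ≡ 1309, 7^32 ≡ 1134, 7^64 ≡ 2401, 7^128 ≡ 1498, 7^256 ≡ 1309, 7^512 ≡ 1134.
705 = 512 + 128 + 64 + 1, so 7^705 ≡ 1134·1498·2401·7 ≡ 931 (mod 2821).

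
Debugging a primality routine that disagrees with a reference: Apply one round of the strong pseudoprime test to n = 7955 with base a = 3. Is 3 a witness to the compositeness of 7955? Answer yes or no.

n − 1 = 7954 = 2^1 · 3977, so s = 1 and d = 3977.
Repeated squaring mod 7955: 3^1 ≡ 3, 3^2 ≡ 9, 3^4 ≡ 81, 3^8 ≡ 6561, 3^16 ≡ 2216, 3^32 ≡ 2421, 3^64 ≡ 6361, 3^128 ≡ 3191, 3^256 ≡ 81, 3^512 ≡ 6561, 3^1024 ≡ 2216, 3^2048 ≡ 2421.
3977 = 2048 + 1024 + 512 + 256 + 128 + 8 + 1, so 3^3977 ≡ 2421·2216·6561·81·3191·6561·3 ≡ 7758 (mod 7955).
x_0 = 3^3977 mod 7955 = 7758.
x_0 ∉ {1, 7954} and s = 1, so 3 is a Miller–Rabin witness and 7955 is composite.

yes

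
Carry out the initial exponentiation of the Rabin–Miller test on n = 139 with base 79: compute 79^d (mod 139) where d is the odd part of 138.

n − 1 = 138 = 2^1 · 69, so s = 1 and d = 69.
Repeated squaring mod 139: 79^1 ≡ 79, 79^2 ≡ 125, 79^4 ≡ 57, 79^8 ≡ 52, 79^16 ≡ 63, 79^32 ≡ 77, 79^64 ≡ 91.
69 = 64 + 4 + 1, so 79^69 ≡ 91·57·79 ≡ 1 (mod 139).

1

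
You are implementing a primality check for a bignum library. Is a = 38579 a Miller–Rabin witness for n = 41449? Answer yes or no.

n − 1 = 41448 = 2^3 · 5181, so s = 3 and d = 5181.
x_0 = 38579^5181 mod 41449 = 4687.
x_0 is neither 1 nor 41448, so continue squaring.
x_1 = 4687^2 mod 41449 = 41448.
x_1 ≡ −1, so 38579 is not a witness.

no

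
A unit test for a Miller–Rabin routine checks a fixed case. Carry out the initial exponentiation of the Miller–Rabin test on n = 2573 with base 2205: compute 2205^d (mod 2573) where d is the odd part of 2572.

684

n − 1 = 2572 = 2^2 · 643, so s = 2 and d = 643.
2205^643 mod 2573 = 684.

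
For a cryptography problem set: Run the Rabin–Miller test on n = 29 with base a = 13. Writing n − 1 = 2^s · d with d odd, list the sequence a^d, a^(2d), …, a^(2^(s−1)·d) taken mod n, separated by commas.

n − 1 = 28 = 2^2 · 7, so s = 2 and d = 7.
x_0 = 13^7 mod 29 = 28.
x_1 = 28^2 mod 29 = 1.

28, 1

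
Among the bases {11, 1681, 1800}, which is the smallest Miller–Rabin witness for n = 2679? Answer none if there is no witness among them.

n − 1 = 2678 = 2^1 · 1339, so s = 1 and d = 1339.
Base 11: x_0 = 11^1339 mod 2679 = 1721. x_0 ∉ {1, 2678} and s = 1, so 11 is a Miller–Rabin witness and 2679 is composite.
Base 1681: x_0 = 1681^1339 mod 2679 = 2227. x_0 ∉ {1, 2678} and s = 1, so 1681 is a Miller–Rabin witness and 2679 is composite.
Base 1800: x_0 = 1800^1339 mod 2679 = 3. x_0 ∉ {1, 2678} and s = 1, so 1800 is a Miller–Rabin witness and 2679 is composite.
The smallest witness among the given bases is 11.

11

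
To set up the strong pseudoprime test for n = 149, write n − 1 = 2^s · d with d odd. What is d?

Halving: 148 → 74 → 37; 37 is odd.
So 148 = 2^2 · 37.

37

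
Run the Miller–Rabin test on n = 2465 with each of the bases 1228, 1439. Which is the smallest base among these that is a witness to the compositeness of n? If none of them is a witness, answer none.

n − 1 = 2464 = 2^5 · 77, so s = 5 and d = 77.
Base 1228: x_0 = 1228^77 mod 2465 = 1143. x_0 is neither 1 nor 2464, so continue squaring. x_1 = 1143^2 mod 2465 = 2464. x_1 ≡ −1, so 1228 is not a witness.
Base 1439: x_0 = 1439^77 mod 2465 = 534. x_0 is neither 1 nor 2464, so continue squaring. x_1 = 534^2 mod 2465 = 1681. x_2 = 1681^2 mod 2465 = 871. x_3 = 871^2 mod 2465 = 1886. x_4 = 1886^2 mod 2465 = 1. x_4 = 1 but x_3 ≠ ±1, a nontrivial square root of 1 — 1439 is a witness and 2465 is composite.
The smallest witness among the given bases is 1439.

1439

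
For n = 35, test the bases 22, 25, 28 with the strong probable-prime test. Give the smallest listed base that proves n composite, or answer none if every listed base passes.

n − 1 = 34 = 2^1 · 17, so s = 1 and d = 17.
Base 22: x_0 = 22^17 mod 35 = 22. x_0 ∉ {1, 34} and s = 1, so 22 is a Miller–Rabin witness and 35 is composite.
Base 25: x_0 = 25^17 mod 35 = 30. x_0 ∉ {1, 34} and s = 1, so 25 is a Miller–Rabin witness and 35 is composite.
Base 28: x_0 = 28^17 mod 35 = 28. x_0 ∉ {1, 34} and s = 1, so 28 is a Miller–Rabin witness and 35 is composite.
The smallest witness among the given bases is 22.

22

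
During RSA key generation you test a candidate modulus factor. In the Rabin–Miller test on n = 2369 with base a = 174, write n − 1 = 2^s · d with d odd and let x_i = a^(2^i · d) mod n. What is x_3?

n − 1 = 2368 = 2^6 · 37, so s = 6 and d = 37.
Repeated squaring mod 2369: 174^1 ≡ 174, 174^2 ≡ 1848, 174^4 ≡ 1375, 174^8 ≡ 163, 174^16 ≡ 510, 174^32 ≡ 1879.
37 = 32 + 4 + 1, so 174^37 ≡ 1879·1375·174 ≡ 2203 (mod 2369).
x_0 = 2203.
x_1 = 2203^2 mod 2369 = 1497.
x_2 = 1497^2 mod 2369 = 2304.
x_3 = 2304^2 mod 2369 = 1856.

1856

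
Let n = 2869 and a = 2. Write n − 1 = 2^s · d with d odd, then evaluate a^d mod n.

1076

n − 1 = 2868 = 2^2 · 717, so s = 2 and d = 717.
Repeated squaring mod 2869: 2^1 ≡ 2, 2^2 ≡ 4, 2^4 ≡ 16, 2^8 ≡ 256, 2^16 ≡ 2418, 2^32 ≡ 2571, 2^64 ≡ 2734, 2^128 ≡ 1011, 2^256 ≡ 757, 2^512 ≡ 2118.
717 = 512 + 128 + 64 + 8 + 4 + 1, so 2^717 ≡ 2118·1011·2734·256·16·2 ≡ 1076 (mod 2869).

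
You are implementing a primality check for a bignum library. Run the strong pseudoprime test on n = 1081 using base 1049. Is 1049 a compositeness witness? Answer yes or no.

n − 1 = 1080 = 2^3 · 135, so s = 3 and d = 135.
Repeated squaring mod 1081: 1049^1 ≡ 1049, 1049^2 ≡ 1024, 1049^4 ≡ 6, 1049^8 ≡ 36, 1049^16 ≡ 215, 1049^32 ≡ 823, 1049^64 ≡ 623, 1049^128 ≡ 50.
135 = 128 + 4 + 2 + 1, so 1049^135 ≡ 50·6·1024·1049 ≡ 214 (mod 1081).
x_0 = 1049^135 mod 1081 = 214.
x_0 is neither 1 nor 1080, so continue squaring.
x_1 = 214^2 mod 1081 = 394.
x_2 = 394^2 mod 1081 = 653.
Reached i = s−1 = 2 without hitting −1: 1049 is a Miller–Rabin witness and 1081 is composite.

yes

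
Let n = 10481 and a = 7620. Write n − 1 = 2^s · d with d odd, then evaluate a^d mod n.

n − 1 = 10480 = 2^4 · 655, so s = 4 and d = 655.
By repeated squaring, 7620^655 ≡ 6594 (mod 10481).

6594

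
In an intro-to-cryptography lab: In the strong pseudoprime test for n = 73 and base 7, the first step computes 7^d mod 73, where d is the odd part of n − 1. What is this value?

10

n − 1 = 72 = 2^3 · 9, so s = 3 and d = 9.
Repeated squaring mod 73: 7^1 ≡ 7, 7^2 ≡ 49, 7^4 ≡ 65, 7^8 ≡ 64.
9 = 8 + 1, so 7^9 ≡ 64·7 ≡ 10 (mod 73).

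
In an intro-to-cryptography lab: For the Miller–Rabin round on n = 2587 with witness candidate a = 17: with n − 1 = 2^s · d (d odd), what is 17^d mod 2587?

1728

n − 1 = 2586 = 2^1 · 1293, so s = 1 and d = 1293.
17^1293 mod 2587 = 1728.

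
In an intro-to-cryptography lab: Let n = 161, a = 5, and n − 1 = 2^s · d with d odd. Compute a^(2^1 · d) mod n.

n − 1 = 160 = 2^5 · 5, so s = 5 and d = 5.
x_0 = 5^5 mod 161 = 66.
x_1 = 66^2 mod 161 = 9.

9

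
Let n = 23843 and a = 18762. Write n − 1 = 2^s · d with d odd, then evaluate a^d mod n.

16384

n − 1 = 23842 = 2^1 · 11921, so s = 1 and d = 11921.
Repeated squaring mod 23843: 18762^1 ≡ 18762, 18762^2 ≡ 18435, 18762^4 ≡ 14946, 18762^8 ≡ 21692, 18762^16 ≡ 1259, 18762^32 ≡ 11443, 18762^64 ≡ 20336, 18762^128 ≡ 19904, 18762^256 ≡ 17771, 18762^512 ≡ 7906, 18762^1024 ≡ 12333, 18762^2048 ≡ 8392, 18762^4096 ≡ 17285, 18762^8192 ≡ 18435.
11921 = 8192 + 2048 + 1024 + 512 + 128 + 16 + 1, so 18762^11921 ≡ 18435·8392·12333·7906·19904·1259·18762 ≡ 16384 (mod 23843).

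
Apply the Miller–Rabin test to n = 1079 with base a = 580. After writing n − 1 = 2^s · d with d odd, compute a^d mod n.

746

n − 1 = 1078 = 2^1 · 539, so s = 1 and d = 539.
580^539 mod 1079 = 746.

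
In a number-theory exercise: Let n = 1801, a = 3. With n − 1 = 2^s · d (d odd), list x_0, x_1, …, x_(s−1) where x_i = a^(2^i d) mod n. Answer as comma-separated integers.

1800, 1, 1

n − 1 = 1800 = 2^3 · 225, so s = 3 and d = 225.
x_0 = 3^225 mod 1801 = 1800.
x_1 = 1800^2 mod 1801 = 1.
x_2 = 1^2 mod 1801 = 1.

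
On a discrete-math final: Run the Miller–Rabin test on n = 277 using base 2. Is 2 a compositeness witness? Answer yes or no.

no

n − 1 = 276 = 2^2 · 69, so s = 2 and d = 69.
x_0 = 2^69 mod 277 = 60.
x_0 is neither 1 nor 276, so continue squaring.
x_1 = 60^2 mod 277 = 276.
x_1 ≡ −1, so 2 is not a witness.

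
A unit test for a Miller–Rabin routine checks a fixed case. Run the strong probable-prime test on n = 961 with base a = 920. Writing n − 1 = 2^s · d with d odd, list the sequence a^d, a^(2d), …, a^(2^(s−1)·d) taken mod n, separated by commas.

681, 559, 156, 311, 621, 280

n − 1 = 960 = 2^6 · 15, so s = 6 and d = 15.
x_0 = 920^15 mod 961 = 681.
x_1 = 681^2 mod 961 = 559.
x_2 = 559^2 mod 961 = 156.
x_3 = 156^2 mod 961 = 311.
x_4 = 311^2 mod 961 = 621.
x_5 = 621^2 mod 961 = 280.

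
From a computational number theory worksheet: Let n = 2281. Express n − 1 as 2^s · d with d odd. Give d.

285

Halving: 2280 → 1140 → 570 → 285; 285 is odd.
So 2280 = 2^3 · 285.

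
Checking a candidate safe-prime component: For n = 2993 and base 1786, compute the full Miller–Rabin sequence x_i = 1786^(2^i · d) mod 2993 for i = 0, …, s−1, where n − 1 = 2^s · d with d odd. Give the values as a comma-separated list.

n − 1 = 2992 = 2^4 · 187, so s = 4 and d = 187.
x_0 = 1786^187 mod 2993 = 2177.
x_1 = 2177^2 mod 2993 = 1410.
x_2 = 1410^2 mod 2993 = 748.
x_3 = 748^2 mod 2993 = 2806.

2177, 1410, 748, 2806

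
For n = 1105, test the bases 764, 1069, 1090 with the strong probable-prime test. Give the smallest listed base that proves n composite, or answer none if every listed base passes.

1069

n − 1 = 1104 = 2^4 · 69, so s = 4 and d = 69.
Base 764: x_0 = 764^69 mod 1105 = 1104. x_0 = 1104 ≡ −1, so 764 is not a witness.
Base 1069: x_0 = 1069^69 mod 1105 = 274. x_0 is neither 1 nor 1104, so continue squaring. x_1 = 274^2 mod 1105 = 1041. x_2 = 1041^2 mod 1105 = 781. x_3 = 781^2 mod 1105 = 1. x_3 = 1 but x_2 ≠ ±1, a nontrivial square root of 1 — 1069 is a witness and 1105 is composite.
Base 1090: x_0 = 1090^69 mod 1105 = 1035. x_0 is neither 1 nor 1104, so continue squaring. x_1 = 1035^2 mod 1105 = 480. x_2 = 480^2 mod 1105 = 560. x_3 = 560^2 mod 1105 = 885. Reached i = s−1 = 3 without hitting −1: 1090 is a Miller–Rabin witness and 1105 is composite.
The smallest witness among the given bases is 1069.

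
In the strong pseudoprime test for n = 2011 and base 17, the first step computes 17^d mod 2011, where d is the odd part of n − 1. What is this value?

2010

n − 1 = 2010 = 2^1 · 1005, so s = 1 and d = 1005.
17^1005 mod 2011 = 2010.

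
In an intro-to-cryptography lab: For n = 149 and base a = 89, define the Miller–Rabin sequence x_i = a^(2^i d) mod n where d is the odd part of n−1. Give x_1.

148

n − 1 = 148 = 2^2 · 37, so s = 2 and d = 37.
x_0 = 89^37 mod 149 = 44.
x_1 = 44^2 mod 149 = 148.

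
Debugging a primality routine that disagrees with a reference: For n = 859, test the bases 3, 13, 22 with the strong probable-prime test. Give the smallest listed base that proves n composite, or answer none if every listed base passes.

none

n − 1 = 858 = 2^1 · 429, so s = 1 and d = 429.
Base 3: x_0 = 3^429 mod 859 = 858. x_0 = 858 ≡ −1, so 3 is not a witness.
Base 13: x_0 = 13^429 mod 859 = 1. x_0 = 1, so 13 is not a witness.
Base 22: x_0 = 22^429 mod 859 = 1. x_0 = 1, so 22 is not a witness.
No listed base is a witness for 859.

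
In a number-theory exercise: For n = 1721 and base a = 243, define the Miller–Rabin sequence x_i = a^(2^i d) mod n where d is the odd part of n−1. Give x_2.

1720

n − 1 = 1720 = 2^3 · 215, so s = 3 and d = 215.
x_0 = 243^215 mod 1721 = 1489.
x_1 = 1489^2 mod 1721 = 473.
x_2 = 473^2 mod 1721 = 1720.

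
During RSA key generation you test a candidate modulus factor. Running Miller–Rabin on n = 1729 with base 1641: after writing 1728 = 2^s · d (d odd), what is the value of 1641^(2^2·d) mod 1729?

1

n − 1 = 1728 = 2^6 · 27, so s = 6 and d = 27.
x_0 = 1641^27 mod 1729 = 1483.
x_1 = 1483^2 mod 1729 = 1.
x_2 = 1^2 mod 1729 = 1.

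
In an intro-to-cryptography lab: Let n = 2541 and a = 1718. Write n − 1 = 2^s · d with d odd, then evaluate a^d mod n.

n − 1 = 2540 = 2^2 · 635, so s = 2 and d = 635.
By repeated squaring, 1718^635 ≡ 593 (mod 2541).

593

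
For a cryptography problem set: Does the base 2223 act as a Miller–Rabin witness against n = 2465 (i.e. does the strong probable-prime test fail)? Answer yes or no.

n − 1 = 2464 = 2^5 · 77, so s = 5 and d = 77.
Repeated squaring mod 2465: 2223^1 ≡ 2223, 2223^2 ≡ 1869, 2223^4 ≡ 256, 2223^8 ≡ 1446, 2223^16 ≡ 596, 2223^32 ≡ 256, 2223^64 ≡ 1446.
77 = 64 + 8 + 4 + 1, so 2223^77 ≡ 1446·1446·256·2223 ≡ 2308 (mod 2465).
x_0 = 2223^77 mod 2465 = 2308.
x_0 is neither 1 nor 2464, so continue squaring.
x_1 = 2308^2 mod 2465 = 2464.
x_1 ≡ −1, so 2223 is not a witness.

no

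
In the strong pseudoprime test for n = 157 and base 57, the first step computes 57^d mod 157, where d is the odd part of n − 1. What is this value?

156

n − 1 = 156 = 2^2 · 39, so s = 2 and d = 39.
57^39 mod 157 = 156.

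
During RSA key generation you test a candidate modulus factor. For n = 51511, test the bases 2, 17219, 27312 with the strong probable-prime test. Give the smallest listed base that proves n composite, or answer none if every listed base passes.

none

n − 1 = 51510 = 2^1 · 25755, so s = 1 and d = 25755.
Base 2: x_0 = 2^25755 mod 51511 = 1. x_0 = 1, so 2 is not a witness.
Base 17219: x_0 = 17219^25755 mod 51511 = 51510. x_0 = 51510 ≡ −1, so 17219 is not a witness.
Base 27312: x_0 = 27312^25755 mod 51511 = 51510. x_0 = 51510 ≡ −1, so 27312 is not a witness.
No listed base is a witness for 51511.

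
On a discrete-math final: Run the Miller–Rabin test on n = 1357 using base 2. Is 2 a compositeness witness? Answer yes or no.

yes

n − 1 = 1356 = 2^2 · 339, so s = 2 and d = 339.
x_0 = 2^339 mod 1357 = 857.
x_0 is neither 1 nor 1356, so continue squaring.
x_1 = 857^2 mod 1357 = 312.
Reached i = s−1 = 1 without hitting −1: 2 is a Miller–Rabin witness and 1357 is composite.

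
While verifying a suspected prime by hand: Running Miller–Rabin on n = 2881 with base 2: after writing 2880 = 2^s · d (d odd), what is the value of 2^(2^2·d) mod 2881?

1000

n − 1 = 2880 = 2^6 · 45, so s = 6 and d = 45.
x_0 = 2^45 mod 2881 = 1599.
x_1 = 1599^2 mod 2881 = 1354.
x_2 = 1354^2 mod 2881 = 1000.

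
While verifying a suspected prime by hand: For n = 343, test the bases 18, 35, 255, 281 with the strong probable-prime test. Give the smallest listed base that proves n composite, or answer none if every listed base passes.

n − 1 = 342 = 2^1 · 171, so s = 1 and d = 171.
Base 18: x_0 = 18^171 mod 343 = 1. x_0 = 1, so 18 is not a witness.
Base 35: x_0 = 35^171 mod 343 = 0. x_0 ∉ {1, 342} and s = 1, so 35 is a Miller–Rabin witness and 343 is composite.
Base 255: x_0 = 255^171 mod 343 = 216. x_0 ∉ {1, 342} and s = 1, so 255 is a Miller–Rabin witness and 343 is composite.
Base 281: x_0 = 281^171 mod 343 = 106. x_0 ∉ {1, 342} and s = 1, so 281 is a Miller–Rabin witness and 343 is composite.
The smallest witness among the given bases is 35.

35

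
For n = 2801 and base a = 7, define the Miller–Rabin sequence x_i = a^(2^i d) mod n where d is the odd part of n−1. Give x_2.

1

n − 1 = 2800 = 2^4 · 175, so s = 4 and d = 175.
x_0 = 7^175 mod 2801 = 1.
x_1 = 1^2 mod 2801 = 1.
x_2 = 1^2 mod 2801 = 1.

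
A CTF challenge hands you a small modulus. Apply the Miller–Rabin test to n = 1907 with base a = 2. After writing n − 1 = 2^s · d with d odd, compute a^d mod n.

n − 1 = 1906 = 2^1 · 953, so s = 1 and d = 953.
By repeated squaring, 2^953 ≡ 1906 (mod 1907).

1906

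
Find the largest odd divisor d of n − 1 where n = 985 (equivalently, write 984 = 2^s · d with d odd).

123

Halving: 984 → 492 → 246 → 123; 123 is odd.
So 984 = 2^3 · 123.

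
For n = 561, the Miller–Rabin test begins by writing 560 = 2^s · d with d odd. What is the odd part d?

35

Halving: 560 → 280 → 140 → 70 → 35; 35 is odd.
So 560 = 2^4 · 35.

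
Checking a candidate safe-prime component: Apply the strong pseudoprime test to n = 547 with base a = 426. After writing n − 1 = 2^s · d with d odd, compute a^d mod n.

546

n − 1 = 546 = 2^1 · 273, so s = 1 and d = 273.
Repeated squaring mod 547: 426^1 ≡ 426, 426^2 ≡ 419, 426^4 ≡ 521, 426^8 ≡ 129, 426^16 ≡ 231, 426^32 ≡ 302, 426^64 ≡ 402, 426^128 ≡ 239, 426^256 ≡ 233.
273 = 256 + 16 + 1, so 426^273 ≡ 233·231·426 ≡ 546 (mod 547).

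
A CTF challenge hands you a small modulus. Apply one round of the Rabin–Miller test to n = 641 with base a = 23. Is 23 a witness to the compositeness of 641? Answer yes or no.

no

n − 1 = 640 = 2^7 · 5, so s = 7 and d = 5.
Repeated squaring mod 641: 23^1 ≡ 23, 23^2 ≡ 529, 23^4 ≡ 365.
5 = 4 + 1, so 23^5 ≡ 365·23 ≡ 62 (mod 641).
x_0 = 23^5 mod 641 = 62.
x_0 is neither 1 nor 640, so continue squaring.
x_1 = 62^2 mod 641 = 639.
x_2 = 639^2 mod 641 = 4.
x_3 = 4^2 mod 641 = 16.
x_4 = 16^2 mod 641 = 256.
x_5 = 256^2 mod 641 = 154.
x_6 = 154^2 mod 641 = 640.
x_6 ≡ −1, so 23 is not a witness.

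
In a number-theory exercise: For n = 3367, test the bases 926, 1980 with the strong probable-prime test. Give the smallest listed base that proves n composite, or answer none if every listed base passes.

n − 1 = 3366 = 2^1 · 1683, so s = 1 and d = 1683.
Base 926: x_0 = 926^1683 mod 3367 = 1. x_0 = 1, so 926 is not a witness.
Base 1980: x_0 = 1980^1683 mod 3367 = 2547. x_0 ∉ {1, 3366} and s = 1, so 1980 is a Miller–Rabin witness and 3367 is composite.
The smallest witness among the given bases is 1980.

1980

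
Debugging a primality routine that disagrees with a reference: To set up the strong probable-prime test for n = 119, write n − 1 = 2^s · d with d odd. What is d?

59

Halving: 118 → 59; 59 is odd.
So 118 = 2^1 · 59.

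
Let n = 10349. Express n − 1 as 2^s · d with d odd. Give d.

Halving: 10348 → 5174 → 2587; 2587 is odd.
So 10348 = 2^2 · 2587.

2587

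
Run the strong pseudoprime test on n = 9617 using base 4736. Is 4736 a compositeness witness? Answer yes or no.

n − 1 = 9616 = 2^4 · 601, so s = 4 and d = 601.
x_0 = 4736^601 mod 9617 = 5273.
x_0 is neither 1 nor 9616, so continue squaring.
x_1 = 5273^2 mod 9617 = 1782.
x_2 = 1782^2 mod 9617 = 1914.
x_3 = 1914^2 mod 9617 = 8936.
Reached i = s−1 = 3 without hitting −1: 4736 is a Miller–Rabin witness and 9617 is composite.

yes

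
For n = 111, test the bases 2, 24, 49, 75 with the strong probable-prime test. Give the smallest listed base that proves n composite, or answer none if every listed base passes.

2

n − 1 = 110 = 2^1 · 55, so s = 1 and d = 55.
Base 2: x_0 = 2^55 mod 111 = 35. x_0 ∉ {1, 110} and s = 1, so 2 is a Miller–Rabin witness and 111 is composite.
Base 24: x_0 = 24^55 mod 111 = 87. x_0 ∉ {1, 110} and s = 1, so 24 is a Miller–Rabin witness and 111 is composite.
Base 49: x_0 = 49^55 mod 111 = 49. x_0 ∉ {1, 110} and s = 1, so 49 is a Miller–Rabin witness and 111 is composite.
Base 75: x_0 = 75^55 mod 111 = 75. x_0 ∉ {1, 110} and s = 1, so 75 is a Miller–Rabin witness and 111 is composite.
The smallest witness among the given bases is 2.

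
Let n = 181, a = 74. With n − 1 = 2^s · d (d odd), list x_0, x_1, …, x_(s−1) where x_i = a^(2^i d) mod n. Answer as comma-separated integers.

19, 180

n − 1 = 180 = 2^2 · 45, so s = 2 and d = 45.
x_0 = 74^45 mod 181 = 19.
x_1 = 19^2 mod 181 = 180.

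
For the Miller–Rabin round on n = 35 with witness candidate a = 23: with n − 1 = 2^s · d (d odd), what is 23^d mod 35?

18

n − 1 = 34 = 2^1 · 17, so s = 1 and d = 17.
23^17 mod 35 = 18.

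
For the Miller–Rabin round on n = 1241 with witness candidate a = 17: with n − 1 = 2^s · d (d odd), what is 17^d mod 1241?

833

n − 1 = 1240 = 2^3 · 155, so s = 3 and d = 155.
Repeated squaring mod 1241: 17^1 ≡ 17, 17^2 ≡ 289, 17^4 ≡ 374, 17^8 ≡ 884, 17^16 ≡ 867, 17^32 ≡ 884, 17^64 ≡ 867, 17^128 ≡ 884.
155 = 128 + 16 + 8 + 2 + 1, so 17^155 ≡ 884·867·884·289·17 ≡ 833 (mod 1241).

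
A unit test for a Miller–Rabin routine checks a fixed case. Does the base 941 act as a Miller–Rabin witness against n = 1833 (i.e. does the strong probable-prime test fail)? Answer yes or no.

n − 1 = 1832 = 2^3 · 229, so s = 3 and d = 229.
x_0 = 941^229 mod 1833 = 941.
x_0 is neither 1 nor 1832, so continue squaring.
x_1 = 941^2 mod 1833 = 142.
x_2 = 142^2 mod 1833 = 1.
x_2 = 1 but x_1 ≠ ±1, a nontrivial square root of 1 — 941 is a witness and 1833 is composite.

yes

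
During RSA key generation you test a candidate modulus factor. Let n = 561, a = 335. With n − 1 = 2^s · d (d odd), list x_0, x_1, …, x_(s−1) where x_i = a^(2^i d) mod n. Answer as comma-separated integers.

419, 529, 463, 67

n − 1 = 560 = 2^4 · 35, so s = 4 and d = 35.
x_0 = 335^35 mod 561 = 419.
x_1 = 419^2 mod 561 = 529.
x_2 = 529^2 mod 561 = 463.
x_3 = 463^2 mod 561 = 67.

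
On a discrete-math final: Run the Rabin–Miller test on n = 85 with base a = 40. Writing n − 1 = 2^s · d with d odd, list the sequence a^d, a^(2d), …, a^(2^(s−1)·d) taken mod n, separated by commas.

75, 15

n − 1 = 84 = 2^2 · 21, so s = 2 and d = 21.
x_0 = 40^21 mod 85 = 75.
x_1 = 75^2 mod 85 = 15.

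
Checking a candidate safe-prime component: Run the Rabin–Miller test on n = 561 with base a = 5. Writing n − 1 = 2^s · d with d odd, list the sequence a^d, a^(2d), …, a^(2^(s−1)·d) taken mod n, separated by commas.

n − 1 = 560 = 2^4 · 35, so s = 4 and d = 35.
x_0 = 5^35 mod 561 = 23.
x_1 = 23^2 mod 561 = 529.
x_2 = 529^2 mod 561 = 463.
x_3 = 463^2 mod 561 = 67.

23, 529, 463, 67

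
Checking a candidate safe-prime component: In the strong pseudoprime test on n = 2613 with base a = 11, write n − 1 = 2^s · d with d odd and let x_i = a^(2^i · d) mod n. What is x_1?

2311

n − 1 = 2612 = 2^2 · 653, so s = 2 and d = 653.
x_0 = 11^653 mod 2613 = 995.
x_1 = 995^2 mod 2613 = 2311.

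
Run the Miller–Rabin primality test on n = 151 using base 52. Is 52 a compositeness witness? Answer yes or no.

n − 1 = 150 = 2^1 · 75, so s = 1 and d = 75.
x_0 = 52^75 mod 151 = 150.
x_0 = 150 ≡ −1, so 52 is not a witness.

no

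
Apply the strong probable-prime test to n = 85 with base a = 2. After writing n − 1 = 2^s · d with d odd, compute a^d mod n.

32

n − 1 = 84 = 2^2 · 21, so s = 2 and d = 21.
Repeated squaring mod 85: 2^1 ≡ 2, 2^2 ≡ 4, 2^4 ≡ 16, 2^8 ≡ 1, 2^16 ≡ 1.
21 = 16 + 4 + 1, so 2^21 ≡ 1·16·2 ≡ 32 (mod 85).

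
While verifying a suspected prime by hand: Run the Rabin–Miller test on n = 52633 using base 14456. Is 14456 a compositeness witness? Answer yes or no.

n − 1 = 52632 = 2^3 · 6579, so s = 3 and d = 6579.
x_0 = 14456^6579 mod 52633 = 1.
x_0 = 1, so 14456 is not a witness.

no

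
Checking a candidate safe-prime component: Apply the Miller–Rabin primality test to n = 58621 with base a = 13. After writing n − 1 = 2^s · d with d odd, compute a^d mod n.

n − 1 = 58620 = 2^2 · 14655, so s = 2 and d = 14655.
Repeated squaring mod 58621: 13^1 ≡ 13, 13^2 ≡ 169, 13^4 ≡ 28561, 13^8 ≡ 19506, 13^16 ≡ 33746, 13^32 ≡ 20970, 13^64 ≡ 24779, 13^128 ≡ 2487, 13^256 ≡ 29964, 13^512 ≡ 2060, 13^1024 ≡ 22888, 13^2048 ≡ 23288, 13^4096 ≡ 28073, 13^8192 ≡ 51226.
14655 = 8192 + 4096 + 2048 + 256 + 32 + 16 + 8 + 4 + 2 + 1, so 13^14655 ≡ 51226·28073·23288·29964·20970·33746·19506·28561·169·13 ≡ 20924 (mod 58621).

20924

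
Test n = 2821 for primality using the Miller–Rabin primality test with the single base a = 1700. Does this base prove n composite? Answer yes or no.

n − 1 = 2820 = 2^2 · 705, so s = 2 and d = 705.
x_0 = 1700^705 mod 2821 = 2820.
x_0 = 2820 ≡ −1, so 1700 is not a witness.

no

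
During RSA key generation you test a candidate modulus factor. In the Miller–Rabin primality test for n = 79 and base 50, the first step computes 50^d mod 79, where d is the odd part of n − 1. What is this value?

1

n − 1 = 78 = 2^1 · 39, so s = 1 and d = 39.
50^39 mod 79 = 1.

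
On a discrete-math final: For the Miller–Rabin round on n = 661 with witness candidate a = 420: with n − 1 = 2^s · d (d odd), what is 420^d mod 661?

106

n − 1 = 660 = 2^2 · 165, so s = 2 and d = 165.
420^165 mod 661 = 106.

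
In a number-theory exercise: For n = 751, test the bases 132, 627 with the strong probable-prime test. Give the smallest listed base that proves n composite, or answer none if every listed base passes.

n − 1 = 750 = 2^1 · 375, so s = 1 and d = 375.
Base 132: x_0 = 132^375 mod 751 = 1. x_0 = 1, so 132 is not a witness.
Base 627: x_0 = 627^375 mod 751 = 1. x_0 = 1, so 627 is not a witness.
No listed base is a witness for 751.

none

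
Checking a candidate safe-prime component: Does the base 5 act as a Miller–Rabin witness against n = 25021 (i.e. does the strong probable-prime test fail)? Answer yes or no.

n − 1 = 25020 = 2^2 · 6255, so s = 2 and d = 6255.
x_0 = 5^6255 mod 25021 = 3490.
x_0 is neither 1 nor 25020, so continue squaring.
x_1 = 3490^2 mod 25021 = 19894.
Reached i = s−1 = 1 without hitting −1: 5 is a Miller–Rabin witness and 25021 is composite.

yes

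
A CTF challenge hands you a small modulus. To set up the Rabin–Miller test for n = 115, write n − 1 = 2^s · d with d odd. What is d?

57

Halving: 114 → 57; 57 is odd.
So 114 = 2^1 · 57.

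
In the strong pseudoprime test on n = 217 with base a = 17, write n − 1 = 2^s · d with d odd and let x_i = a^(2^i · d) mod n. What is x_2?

78

n − 1 = 216 = 2^3 · 27, so s = 3 and d = 27.
x_0 = 17^27 mod 217 = 153.
x_1 = 153^2 mod 217 = 190.
x_2 = 190^2 mod 217 = 78.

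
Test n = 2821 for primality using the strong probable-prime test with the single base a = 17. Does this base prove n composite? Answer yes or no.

n − 1 = 2820 = 2^2 · 705, so s = 2 and d = 705.
By repeated squaring, 17^705 ≡ 2820 (mod 2821).
x_0 = 17^705 mod 2821 = 2820.
x_0 = 2820 ≡ −1, so 17 is not a witness.

no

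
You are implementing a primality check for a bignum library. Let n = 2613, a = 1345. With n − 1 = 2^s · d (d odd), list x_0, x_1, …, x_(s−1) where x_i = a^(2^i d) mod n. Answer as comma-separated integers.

2524, 82

n − 1 = 2612 = 2^2 · 653, so s = 2 and d = 653.
x_0 = 1345^653 mod 2613 = 2524.
x_1 = 2524^2 mod 2613 = 82.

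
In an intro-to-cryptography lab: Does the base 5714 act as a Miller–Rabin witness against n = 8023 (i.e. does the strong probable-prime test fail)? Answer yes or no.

n − 1 = 8022 = 2^1 · 4011, so s = 1 and d = 4011.
Repeated squaring mod 8023: 5714^1 ≡ 5714, 5714^2 ≡ 4209, 5714^4 ≡ 897, 5714^8 ≡ 2309, 5714^16 ≡ 4209, 5714^32 ≡ 897, 5714^64 ≡ 2309, 5714^128 ≡ 4209, 5714^256 ≡ 897, 5714^512 ≡ 2309, 5714^1024 ≡ 4209, 5714^2048 ≡ 897.
4011 = 2048 + 1024 + 512 + 256 + 128 + 32 + 8 + 2 + 1, so 5714^4011 ≡ 897·4209·2309·897·4209·897·2309·4209·5714 ≡ 8022 (mod 8023).
x_0 = 5714^4011 mod 8023 = 8022.
x_0 = 8022 ≡ −1, so 5714 is not a witness.

no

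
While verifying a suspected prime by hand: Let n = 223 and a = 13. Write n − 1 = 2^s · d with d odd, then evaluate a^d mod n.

222

n − 1 = 222 = 2^1 · 111, so s = 1 and d = 111.
Repeated squaring mod 223: 13^1 ≡ 13, 13^2 ≡ 169, 13^4 ≡ 17, 13^8 ≡ 66, 13^16 ≡ 119, 13^32 ≡ 112, 13^64 ≡ 56.
111 = 64 + 32 + 8 + 4 + 2 + 1, so 13^111 ≡ 56·112·66·17·169·13 ≡ 222 (mod 223).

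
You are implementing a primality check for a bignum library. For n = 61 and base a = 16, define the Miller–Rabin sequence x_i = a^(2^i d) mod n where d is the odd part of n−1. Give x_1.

1

n − 1 = 60 = 2^2 · 15, so s = 2 and d = 15.
x_0 = 16^15 mod 61 = 1.
x_1 = 1^2 mod 61 = 1.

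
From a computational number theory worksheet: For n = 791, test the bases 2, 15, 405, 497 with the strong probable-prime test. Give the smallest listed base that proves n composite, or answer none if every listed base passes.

2

n − 1 = 790 = 2^1 · 395, so s = 1 and d = 395.
Base 2: x_0 = 2^395 mod 791 = 347. x_0 ∉ {1, 790} and s = 1, so 2 is a Miller–Rabin witness and 791 is composite.
Base 15: x_0 = 15^395 mod 791 = 211. x_0 ∉ {1, 790} and s = 1, so 15 is a Miller–Rabin witness and 791 is composite.
Base 405: x_0 = 405^395 mod 791 = 202. x_0 ∉ {1, 790} and s = 1, so 405 is a Miller–Rabin witness and 791 is composite.
Base 497: x_0 = 497^395 mod 791 = 518. x_0 ∉ {1, 790} and s = 1, so 497 is a Miller–Rabin witness and 791 is composite.
The smallest witness among the given bases is 2.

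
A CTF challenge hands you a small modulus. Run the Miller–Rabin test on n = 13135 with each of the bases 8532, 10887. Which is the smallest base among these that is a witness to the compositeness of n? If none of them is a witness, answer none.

8532

n − 1 = 13134 = 2^1 · 6567, so s = 1 and d = 6567.
Base 8532: x_0 = 8532^6567 mod 13135 = 273. x_0 ∉ {1, 13134} and s = 1, so 8532 is a Miller–Rabin witness and 13135 is composite.
Base 10887: x_0 = 10887^6567 mod 13135 = 1083. x_0 ∉ {1, 13134} and s = 1, so 10887 is a Miller–Rabin witness and 13135 is composite.
The smallest witness among the given bases is 8532.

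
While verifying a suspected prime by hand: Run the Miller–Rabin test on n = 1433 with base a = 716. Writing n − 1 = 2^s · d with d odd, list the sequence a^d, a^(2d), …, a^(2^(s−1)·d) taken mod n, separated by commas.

1432, 1, 1

n − 1 = 1432 = 2^3 · 179, so s = 3 and d = 179.
x_0 = 716^179 mod 1433 = 1432.
x_1 = 1432^2 mod 1433 = 1.
x_2 = 1^2 mod 1433 = 1.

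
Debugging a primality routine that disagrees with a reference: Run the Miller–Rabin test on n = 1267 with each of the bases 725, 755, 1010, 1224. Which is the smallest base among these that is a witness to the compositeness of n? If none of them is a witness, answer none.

n − 1 = 1266 = 2^1 · 633, so s = 1 and d = 633.
Base 725: x_0 = 725^633 mod 1267 = 1. x_0 = 1, so 725 is not a witness.
Base 755: x_0 = 755^633 mod 1267 = 979. x_0 ∉ {1, 1266} and s = 1, so 755 is a Miller–Rabin witness and 1267 is composite.
Base 1010: x_0 = 1010^633 mod 1267 = 232. x_0 ∉ {1, 1266} and s = 1, so 1010 is a Miller–Rabin witness and 1267 is composite.
Base 1224: x_0 = 1224^633 mod 1267 = 314. x_0 ∉ {1, 1266} and s = 1, so 1224 is a Miller–Rabin witness and 1267 is composite.
The smallest witness among the given bases is 755.

755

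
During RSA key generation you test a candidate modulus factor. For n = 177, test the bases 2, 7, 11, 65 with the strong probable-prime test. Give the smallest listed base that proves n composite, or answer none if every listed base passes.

2

n − 1 = 176 = 2^4 · 11, so s = 4 and d = 11.
Base 2: x_0 = 2^11 mod 177 = 101. x_0 is neither 1 nor 176, so continue squaring. x_1 = 101^2 mod 177 = 112. x_2 = 112^2 mod 177 = 154. x_3 = 154^2 mod 177 = 175. Reached i = s−1 = 3 without hitting −1: 2 is a Miller–Rabin witness and 177 is composite.
Base 7: x_0 = 7^11 mod 177 = 94. x_0 is neither 1 nor 176, so continue squaring. x_1 = 94^2 mod 177 = 163. x_2 = 163^2 mod 177 = 19. x_3 = 19^2 mod 177 = 7. Reached i = s−1 = 3 without hitting −1: 7 is a Miller–Rabin witness and 177 is composite.
Base 11: x_0 = 11^11 mod 177 = 77. x_0 is neither 1 nor 176, so continue squaring. x_1 = 77^2 mod 177 = 88. x_2 = 88^2 mod 177 = 133. x_3 = 133^2 mod 177 = 166. Reached i = s−1 = 3 without hitting −1: 11 is a Miller–Rabin witness and 177 is composite.
Base 65: x_0 = 65^11 mod 177 = 38. x_0 is neither 1 nor 176, so continue squaring. x_1 = 38^2 mod 177 = 28. x_2 = 28^2 mod 177 = 76. x_3 = 76^2 mod 177 = 112. Reached i = s−1 = 3 without hitting −1: 65 is a Miller–Rabin witness and 177 is composite.
The smallest witness among the given bases is 2.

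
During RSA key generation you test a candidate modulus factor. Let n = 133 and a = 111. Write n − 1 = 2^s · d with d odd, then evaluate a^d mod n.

n − 1 = 132 = 2^2 · 33, so s = 2 and d = 33.
111^33 mod 133 = 83.

83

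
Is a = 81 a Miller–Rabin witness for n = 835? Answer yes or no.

yes

n − 1 = 834 = 2^1 · 417, so s = 1 and d = 417.
By repeated squaring, 81^417 ≡ 716 (mod 835).
x_0 = 81^417 mod 835 = 716.
x_0 ∉ {1, 834} and s = 1, so 81 is a Miller–Rabin witness and 835 is composite.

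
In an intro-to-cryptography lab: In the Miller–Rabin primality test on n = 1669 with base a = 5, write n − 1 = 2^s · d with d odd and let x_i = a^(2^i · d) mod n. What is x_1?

1

n − 1 = 1668 = 2^2 · 417, so s = 2 and d = 417.
x_0 = 5^417 mod 1669 = 1668.
x_1 = 1668^2 mod 1669 = 1.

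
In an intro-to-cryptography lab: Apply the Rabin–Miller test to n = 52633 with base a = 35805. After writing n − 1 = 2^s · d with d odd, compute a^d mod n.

n − 1 = 52632 = 2^3 · 6579, so s = 3 and d = 6579.
Repeated squaring mod 52633: 35805^1 ≡ 35805, 35805^2 ≡ 16044, 35805^4 ≡ 34566, 35805^8 ≡ 39256, 35805^16 ≡ 44562, 35805^32 ≡ 34020, 35805^64 ≡ 13363, 35805^128 ≡ 38633, 35805^256 ≡ 47341, 35805^512 ≡ 4508, 35805^1024 ≡ 5726, 35805^2048 ≡ 49350, 35805^4096 ≡ 40957.
6579 = 4096 + 2048 + 256 + 128 + 32 + 16 + 2 + 1, so 35805^6579 ≡ 40957·49350·47341·38633·34020·44562·16044·35805 ≡ 41510 (mod 52633).

41510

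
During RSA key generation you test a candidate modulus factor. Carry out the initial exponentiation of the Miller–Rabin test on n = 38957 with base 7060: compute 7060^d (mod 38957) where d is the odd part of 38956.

23766

n − 1 = 38956 = 2^2 · 9739, so s = 2 and d = 9739.
Repeated squaring mod 38957: 7060^1 ≡ 7060, 7060^2 ≡ 17597, 7060^4 ≡ 24173, 7060^8 ≡ 17886, 7060^16 ≡ 33069, 7060^32 ≡ 35771, 7060^64 ≡ 21776, 7060^128 ≡ 9572, 7060^256 ≡ 35277, 7060^512 ≡ 24321, 7060^1024 ≡ 26910, 7060^2048 ≡ 15384, 7060^4096 ≡ 3681, 7060^8192 ≡ 31682.
9739 = 8192 + 1024 + 512 + 8 + 2 + 1, so 7060^9739 ≡ 31682·26910·24321·17886·17597·7060 ≡ 23766 (mod 38957).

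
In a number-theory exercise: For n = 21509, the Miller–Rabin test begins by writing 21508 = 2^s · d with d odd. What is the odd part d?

Halving: 21508 → 10754 → 5377; 5377 is odd.
So 21508 = 2^2 · 5377.

5377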